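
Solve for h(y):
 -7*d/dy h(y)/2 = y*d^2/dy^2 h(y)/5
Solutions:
 h(y) = C1 + C2/y^(33/2)


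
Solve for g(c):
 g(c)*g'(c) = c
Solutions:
 g(c) = -sqrt(C1 + c^2)
 g(c) = sqrt(C1 + c^2)


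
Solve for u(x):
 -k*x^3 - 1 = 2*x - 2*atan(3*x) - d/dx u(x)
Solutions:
 u(x) = C1 + k*x^4/4 + x^2 - 2*x*atan(3*x) + x + log(9*x^2 + 1)/3


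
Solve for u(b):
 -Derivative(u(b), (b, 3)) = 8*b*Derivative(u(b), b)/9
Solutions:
 u(b) = C1 + Integral(C2*airyai(-2*3^(1/3)*b/3) + C3*airybi(-2*3^(1/3)*b/3), b)


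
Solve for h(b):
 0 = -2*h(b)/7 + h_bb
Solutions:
 h(b) = C1*exp(-sqrt(14)*b/7) + C2*exp(sqrt(14)*b/7)


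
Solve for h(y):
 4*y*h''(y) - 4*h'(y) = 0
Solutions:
 h(y) = C1 + C2*y^2


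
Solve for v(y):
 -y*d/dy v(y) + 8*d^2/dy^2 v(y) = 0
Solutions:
 v(y) = C1 + C2*erfi(y/4)


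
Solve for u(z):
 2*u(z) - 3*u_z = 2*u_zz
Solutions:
 u(z) = C1*exp(-2*z) + C2*exp(z/2)


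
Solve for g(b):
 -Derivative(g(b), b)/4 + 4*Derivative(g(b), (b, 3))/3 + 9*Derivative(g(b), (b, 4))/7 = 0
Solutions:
 g(b) = C1 + C2*exp(-b*(448*7^(2/3)/(243*sqrt(8873) + 33961)^(1/3) + 7^(1/3)*(243*sqrt(8873) + 33961)^(1/3) + 112)/324)*sin(sqrt(3)*7^(1/3)*b*(-(243*sqrt(8873) + 33961)^(1/3) + 448*7^(1/3)/(243*sqrt(8873) + 33961)^(1/3))/324) + C3*exp(-b*(448*7^(2/3)/(243*sqrt(8873) + 33961)^(1/3) + 7^(1/3)*(243*sqrt(8873) + 33961)^(1/3) + 112)/324)*cos(sqrt(3)*7^(1/3)*b*(-(243*sqrt(8873) + 33961)^(1/3) + 448*7^(1/3)/(243*sqrt(8873) + 33961)^(1/3))/324) + C4*exp(b*(-56 + 448*7^(2/3)/(243*sqrt(8873) + 33961)^(1/3) + 7^(1/3)*(243*sqrt(8873) + 33961)^(1/3))/162)


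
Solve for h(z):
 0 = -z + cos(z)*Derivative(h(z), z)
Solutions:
 h(z) = C1 + Integral(z/cos(z), z)


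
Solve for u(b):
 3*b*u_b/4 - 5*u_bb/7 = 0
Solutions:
 u(b) = C1 + C2*erfi(sqrt(210)*b/20)


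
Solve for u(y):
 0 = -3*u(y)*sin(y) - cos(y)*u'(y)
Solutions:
 u(y) = C1*cos(y)^3


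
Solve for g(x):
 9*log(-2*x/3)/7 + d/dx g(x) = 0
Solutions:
 g(x) = C1 - 9*x*log(-x)/7 + 9*x*(-log(2) + 1 + log(3))/7


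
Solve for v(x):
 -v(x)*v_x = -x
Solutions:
 v(x) = -sqrt(C1 + x^2)
 v(x) = sqrt(C1 + x^2)


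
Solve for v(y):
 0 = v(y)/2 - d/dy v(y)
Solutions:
 v(y) = C1*exp(y/2)


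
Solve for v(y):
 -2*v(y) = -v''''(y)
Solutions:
 v(y) = C1*exp(-2^(1/4)*y) + C2*exp(2^(1/4)*y) + C3*sin(2^(1/4)*y) + C4*cos(2^(1/4)*y)


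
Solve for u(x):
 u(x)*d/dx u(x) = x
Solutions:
 u(x) = -sqrt(C1 + x^2)
 u(x) = sqrt(C1 + x^2)


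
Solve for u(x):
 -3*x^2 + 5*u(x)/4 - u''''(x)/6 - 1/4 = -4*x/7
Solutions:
 u(x) = C1*exp(-15^(1/4)*2^(3/4)*x/2) + C2*exp(15^(1/4)*2^(3/4)*x/2) + C3*sin(15^(1/4)*2^(3/4)*x/2) + C4*cos(15^(1/4)*2^(3/4)*x/2) + 12*x^2/5 - 16*x/35 + 1/5


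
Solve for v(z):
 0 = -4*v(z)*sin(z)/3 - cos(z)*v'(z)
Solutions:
 v(z) = C1*cos(z)^(4/3)


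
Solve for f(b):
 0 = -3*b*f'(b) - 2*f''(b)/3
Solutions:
 f(b) = C1 + C2*erf(3*b/2)


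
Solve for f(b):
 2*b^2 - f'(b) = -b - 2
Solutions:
 f(b) = C1 + 2*b^3/3 + b^2/2 + 2*b


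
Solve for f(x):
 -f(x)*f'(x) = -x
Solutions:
 f(x) = -sqrt(C1 + x^2)
 f(x) = sqrt(C1 + x^2)


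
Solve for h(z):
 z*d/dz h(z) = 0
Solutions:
 h(z) = C1


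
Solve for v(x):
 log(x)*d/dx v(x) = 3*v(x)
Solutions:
 v(x) = C1*exp(3*li(x))


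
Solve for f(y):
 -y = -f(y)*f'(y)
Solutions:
 f(y) = -sqrt(C1 + y^2)
 f(y) = sqrt(C1 + y^2)


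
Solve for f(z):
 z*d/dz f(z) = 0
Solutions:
 f(z) = C1


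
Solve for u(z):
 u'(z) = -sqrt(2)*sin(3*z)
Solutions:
 u(z) = C1 + sqrt(2)*cos(3*z)/3


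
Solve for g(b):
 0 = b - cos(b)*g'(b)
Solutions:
 g(b) = C1 + Integral(b/cos(b), b)


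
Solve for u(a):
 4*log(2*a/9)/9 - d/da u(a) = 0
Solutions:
 u(a) = C1 + 4*a*log(a)/9 - 8*a*log(3)/9 - 4*a/9 + 4*a*log(2)/9


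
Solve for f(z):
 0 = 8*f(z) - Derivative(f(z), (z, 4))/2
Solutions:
 f(z) = C1*exp(-2*z) + C2*exp(2*z) + C3*sin(2*z) + C4*cos(2*z)


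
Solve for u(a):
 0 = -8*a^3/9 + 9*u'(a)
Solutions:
 u(a) = C1 + 2*a^4/81


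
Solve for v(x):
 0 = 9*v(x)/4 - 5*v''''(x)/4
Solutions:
 v(x) = C1*exp(-sqrt(3)*5^(3/4)*x/5) + C2*exp(sqrt(3)*5^(3/4)*x/5) + C3*sin(sqrt(3)*5^(3/4)*x/5) + C4*cos(sqrt(3)*5^(3/4)*x/5)


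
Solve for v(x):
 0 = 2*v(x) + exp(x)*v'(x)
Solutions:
 v(x) = C1*exp(2*exp(-x))


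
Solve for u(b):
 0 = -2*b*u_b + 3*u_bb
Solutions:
 u(b) = C1 + C2*erfi(sqrt(3)*b/3)


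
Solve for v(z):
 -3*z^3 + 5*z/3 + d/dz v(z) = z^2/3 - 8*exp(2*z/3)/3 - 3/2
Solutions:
 v(z) = C1 + 3*z^4/4 + z^3/9 - 5*z^2/6 - 3*z/2 - 4*exp(2*z/3)


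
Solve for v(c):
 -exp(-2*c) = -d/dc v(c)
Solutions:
 v(c) = C1 - exp(-2*c)/2


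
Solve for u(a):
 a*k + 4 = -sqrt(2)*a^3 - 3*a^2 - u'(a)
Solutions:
 u(a) = C1 - sqrt(2)*a^4/4 - a^3 - a^2*k/2 - 4*a


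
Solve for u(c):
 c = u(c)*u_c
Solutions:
 u(c) = -sqrt(C1 + c^2)
 u(c) = sqrt(C1 + c^2)


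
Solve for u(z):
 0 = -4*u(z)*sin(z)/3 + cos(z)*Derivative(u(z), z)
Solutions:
 u(z) = C1/cos(z)^(4/3)


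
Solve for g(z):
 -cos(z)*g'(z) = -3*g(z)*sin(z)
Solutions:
 g(z) = C1/cos(z)^3


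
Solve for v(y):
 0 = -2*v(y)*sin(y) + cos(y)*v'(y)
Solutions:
 v(y) = C1/cos(y)^2


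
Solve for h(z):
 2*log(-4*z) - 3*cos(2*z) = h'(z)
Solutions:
 h(z) = C1 + 2*z*log(-z) - 2*z + 4*z*log(2) - 3*sin(2*z)/2


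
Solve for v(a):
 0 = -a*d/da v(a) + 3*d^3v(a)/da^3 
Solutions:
 v(a) = C1 + Integral(C2*airyai(3^(2/3)*a/3) + C3*airybi(3^(2/3)*a/3), a)


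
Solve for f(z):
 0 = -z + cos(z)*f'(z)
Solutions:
 f(z) = C1 + Integral(z/cos(z), z)


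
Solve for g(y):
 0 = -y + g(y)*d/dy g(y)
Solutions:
 g(y) = -sqrt(C1 + y^2)
 g(y) = sqrt(C1 + y^2)


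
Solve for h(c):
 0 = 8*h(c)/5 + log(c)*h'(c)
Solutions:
 h(c) = C1*exp(-8*li(c)/5)


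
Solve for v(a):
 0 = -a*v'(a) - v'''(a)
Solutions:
 v(a) = C1 + Integral(C2*airyai(-a) + C3*airybi(-a), a)


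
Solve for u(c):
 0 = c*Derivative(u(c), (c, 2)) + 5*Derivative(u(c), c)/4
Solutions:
 u(c) = C1 + C2/c^(1/4)


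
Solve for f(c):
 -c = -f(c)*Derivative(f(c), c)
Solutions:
 f(c) = -sqrt(C1 + c^2)
 f(c) = sqrt(C1 + c^2)


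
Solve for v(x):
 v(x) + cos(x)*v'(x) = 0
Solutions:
 v(x) = C1*sqrt(sin(x) - 1)/sqrt(sin(x) + 1)


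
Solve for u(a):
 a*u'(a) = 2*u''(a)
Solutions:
 u(a) = C1 + C2*erfi(a/2)


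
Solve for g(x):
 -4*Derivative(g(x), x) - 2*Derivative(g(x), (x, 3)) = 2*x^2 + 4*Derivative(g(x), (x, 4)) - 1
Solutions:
 g(x) = C1 + C2*exp(x*(-2 + (6*sqrt(330) + 109)^(-1/3) + (6*sqrt(330) + 109)^(1/3))/12)*sin(sqrt(3)*x*(-(6*sqrt(330) + 109)^(1/3) + (6*sqrt(330) + 109)^(-1/3))/12) + C3*exp(x*(-2 + (6*sqrt(330) + 109)^(-1/3) + (6*sqrt(330) + 109)^(1/3))/12)*cos(sqrt(3)*x*(-(6*sqrt(330) + 109)^(1/3) + (6*sqrt(330) + 109)^(-1/3))/12) + C4*exp(-x*((6*sqrt(330) + 109)^(-1/3) + 1 + (6*sqrt(330) + 109)^(1/3))/6) - x^3/6 + 3*x/4


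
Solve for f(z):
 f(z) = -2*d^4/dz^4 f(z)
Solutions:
 f(z) = (C1*sin(2^(1/4)*z/2) + C2*cos(2^(1/4)*z/2))*exp(-2^(1/4)*z/2) + (C3*sin(2^(1/4)*z/2) + C4*cos(2^(1/4)*z/2))*exp(2^(1/4)*z/2)


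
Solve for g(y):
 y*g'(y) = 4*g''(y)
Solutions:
 g(y) = C1 + C2*erfi(sqrt(2)*y/4)


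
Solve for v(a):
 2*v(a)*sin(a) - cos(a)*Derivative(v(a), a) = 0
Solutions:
 v(a) = C1/cos(a)^2


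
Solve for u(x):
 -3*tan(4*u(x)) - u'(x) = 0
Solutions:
 u(x) = -asin(C1*exp(-12*x))/4 + pi/4
 u(x) = asin(C1*exp(-12*x))/4


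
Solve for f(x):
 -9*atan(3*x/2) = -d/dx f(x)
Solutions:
 f(x) = C1 + 9*x*atan(3*x/2) - 3*log(9*x^2 + 4)


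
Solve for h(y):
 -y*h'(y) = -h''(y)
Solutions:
 h(y) = C1 + C2*erfi(sqrt(2)*y/2)


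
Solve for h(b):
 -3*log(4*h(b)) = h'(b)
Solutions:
 Integral(1/(log(_y) + 2*log(2)), (_y, h(b)))/3 = C1 - b


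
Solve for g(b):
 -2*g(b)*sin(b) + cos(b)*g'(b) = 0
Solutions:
 g(b) = C1/cos(b)^2


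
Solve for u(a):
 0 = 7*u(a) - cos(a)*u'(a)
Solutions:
 u(a) = C1*sqrt(sin(a) + 1)*(sin(a)^3 + 3*sin(a)^2 + 3*sin(a) + 1)/(sqrt(sin(a) - 1)*(sin(a)^3 - 3*sin(a)^2 + 3*sin(a) - 1))


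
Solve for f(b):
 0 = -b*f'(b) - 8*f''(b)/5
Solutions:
 f(b) = C1 + C2*erf(sqrt(5)*b/4)


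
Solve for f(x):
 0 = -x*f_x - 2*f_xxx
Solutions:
 f(x) = C1 + Integral(C2*airyai(-2^(2/3)*x/2) + C3*airybi(-2^(2/3)*x/2), x)


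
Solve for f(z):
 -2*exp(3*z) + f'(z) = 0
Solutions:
 f(z) = C1 + 2*exp(3*z)/3


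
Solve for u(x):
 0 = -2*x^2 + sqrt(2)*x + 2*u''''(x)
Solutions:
 u(x) = C1 + C2*x + C3*x^2 + C4*x^3 + x^6/360 - sqrt(2)*x^5/240


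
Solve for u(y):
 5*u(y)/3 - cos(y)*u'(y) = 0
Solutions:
 u(y) = C1*(sin(y) + 1)^(5/6)/(sin(y) - 1)^(5/6)


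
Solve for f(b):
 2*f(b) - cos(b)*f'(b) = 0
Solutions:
 f(b) = C1*(sin(b) + 1)/(sin(b) - 1)


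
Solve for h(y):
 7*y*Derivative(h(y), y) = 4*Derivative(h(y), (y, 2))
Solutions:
 h(y) = C1 + C2*erfi(sqrt(14)*y/4)


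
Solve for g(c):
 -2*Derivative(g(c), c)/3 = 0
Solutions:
 g(c) = C1


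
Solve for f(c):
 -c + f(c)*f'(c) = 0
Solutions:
 f(c) = -sqrt(C1 + c^2)
 f(c) = sqrt(C1 + c^2)


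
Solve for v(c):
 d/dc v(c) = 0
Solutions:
 v(c) = C1


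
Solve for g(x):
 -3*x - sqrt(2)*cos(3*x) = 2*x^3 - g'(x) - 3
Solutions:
 g(x) = C1 + x^4/2 + 3*x^2/2 - 3*x + sqrt(2)*sin(3*x)/3


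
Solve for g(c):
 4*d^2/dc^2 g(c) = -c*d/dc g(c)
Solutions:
 g(c) = C1 + C2*erf(sqrt(2)*c/4)


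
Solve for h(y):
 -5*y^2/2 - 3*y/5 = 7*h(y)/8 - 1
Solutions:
 h(y) = -20*y^2/7 - 24*y/35 + 8/7


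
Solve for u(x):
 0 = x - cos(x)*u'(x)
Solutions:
 u(x) = C1 + Integral(x/cos(x), x)


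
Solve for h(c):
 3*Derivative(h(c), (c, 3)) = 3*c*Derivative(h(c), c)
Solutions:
 h(c) = C1 + Integral(C2*airyai(c) + C3*airybi(c), c)


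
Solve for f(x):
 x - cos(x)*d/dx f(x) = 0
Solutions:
 f(x) = C1 + Integral(x/cos(x), x)


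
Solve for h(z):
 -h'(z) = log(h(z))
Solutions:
 li(h(z)) = C1 - z


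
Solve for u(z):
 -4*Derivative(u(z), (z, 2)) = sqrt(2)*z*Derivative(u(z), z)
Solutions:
 u(z) = C1 + C2*erf(2^(3/4)*z/4)


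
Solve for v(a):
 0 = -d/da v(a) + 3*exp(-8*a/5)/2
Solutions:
 v(a) = C1 - 15*exp(-8*a/5)/16


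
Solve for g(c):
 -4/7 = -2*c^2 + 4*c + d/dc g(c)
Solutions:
 g(c) = C1 + 2*c^3/3 - 2*c^2 - 4*c/7


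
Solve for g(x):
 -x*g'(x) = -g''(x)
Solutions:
 g(x) = C1 + C2*erfi(sqrt(2)*x/2)


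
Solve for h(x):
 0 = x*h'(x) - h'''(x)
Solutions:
 h(x) = C1 + Integral(C2*airyai(x) + C3*airybi(x), x)


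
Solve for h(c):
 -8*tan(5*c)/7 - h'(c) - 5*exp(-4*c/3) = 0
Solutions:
 h(c) = C1 - 4*log(tan(5*c)^2 + 1)/35 + 15*exp(-4*c/3)/4


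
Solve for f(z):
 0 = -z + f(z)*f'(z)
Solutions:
 f(z) = -sqrt(C1 + z^2)
 f(z) = sqrt(C1 + z^2)


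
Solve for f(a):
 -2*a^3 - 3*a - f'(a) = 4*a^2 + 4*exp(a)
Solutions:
 f(a) = C1 - a^4/2 - 4*a^3/3 - 3*a^2/2 - 4*exp(a)


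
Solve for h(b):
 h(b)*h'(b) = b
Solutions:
 h(b) = -sqrt(C1 + b^2)
 h(b) = sqrt(C1 + b^2)


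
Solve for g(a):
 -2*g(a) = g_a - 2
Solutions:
 g(a) = C1*exp(-2*a) + 1


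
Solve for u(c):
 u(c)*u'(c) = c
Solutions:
 u(c) = -sqrt(C1 + c^2)
 u(c) = sqrt(C1 + c^2)


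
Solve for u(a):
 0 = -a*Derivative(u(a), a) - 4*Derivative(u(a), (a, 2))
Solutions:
 u(a) = C1 + C2*erf(sqrt(2)*a/4)


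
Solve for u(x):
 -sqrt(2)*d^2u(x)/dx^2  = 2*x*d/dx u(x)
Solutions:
 u(x) = C1 + C2*erf(2^(3/4)*x/2)


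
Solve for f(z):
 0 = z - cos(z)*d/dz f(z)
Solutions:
 f(z) = C1 + Integral(z/cos(z), z)


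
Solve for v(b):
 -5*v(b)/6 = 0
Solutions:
 v(b) = 0


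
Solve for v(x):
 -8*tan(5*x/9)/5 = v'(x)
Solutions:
 v(x) = C1 + 72*log(cos(5*x/9))/25


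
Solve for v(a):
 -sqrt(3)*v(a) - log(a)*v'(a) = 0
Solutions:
 v(a) = C1*exp(-sqrt(3)*li(a))


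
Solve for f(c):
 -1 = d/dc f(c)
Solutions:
 f(c) = C1 - c


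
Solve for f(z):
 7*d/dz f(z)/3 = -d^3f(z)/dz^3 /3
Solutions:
 f(z) = C1 + C2*sin(sqrt(7)*z) + C3*cos(sqrt(7)*z)


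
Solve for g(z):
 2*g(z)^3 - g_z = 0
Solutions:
 g(z) = -sqrt(2)*sqrt(-1/(C1 + 2*z))/2
 g(z) = sqrt(2)*sqrt(-1/(C1 + 2*z))/2


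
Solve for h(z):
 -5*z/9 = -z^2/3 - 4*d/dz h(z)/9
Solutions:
 h(z) = C1 - z^3/4 + 5*z^2/8


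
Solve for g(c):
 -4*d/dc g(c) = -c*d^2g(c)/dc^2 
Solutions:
 g(c) = C1 + C2*c^5


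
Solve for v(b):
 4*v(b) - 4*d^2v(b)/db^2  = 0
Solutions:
 v(b) = C1*exp(-b) + C2*exp(b)


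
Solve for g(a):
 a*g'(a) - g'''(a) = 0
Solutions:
 g(a) = C1 + Integral(C2*airyai(a) + C3*airybi(a), a)


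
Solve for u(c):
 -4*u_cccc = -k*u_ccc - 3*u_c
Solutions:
 u(c) = C1 + C2*exp(c*(-k^2/(-k^3 + sqrt(-k^6 + (k^3 + 648)^2) - 648)^(1/3) + k - (-k^3 + sqrt(-k^6 + (k^3 + 648)^2) - 648)^(1/3))/12) + C3*exp(c*(-4*k^2/((-1 + sqrt(3)*I)*(-k^3 + sqrt(-k^6 + (k^3 + 648)^2) - 648)^(1/3)) + 2*k + (-k^3 + sqrt(-k^6 + (k^3 + 648)^2) - 648)^(1/3) - sqrt(3)*I*(-k^3 + sqrt(-k^6 + (k^3 + 648)^2) - 648)^(1/3))/24) + C4*exp(c*(4*k^2/((1 + sqrt(3)*I)*(-k^3 + sqrt(-k^6 + (k^3 + 648)^2) - 648)^(1/3)) + 2*k + (-k^3 + sqrt(-k^6 + (k^3 + 648)^2) - 648)^(1/3) + sqrt(3)*I*(-k^3 + sqrt(-k^6 + (k^3 + 648)^2) - 648)^(1/3))/24)


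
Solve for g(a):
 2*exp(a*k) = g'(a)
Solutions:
 g(a) = C1 + 2*exp(a*k)/k


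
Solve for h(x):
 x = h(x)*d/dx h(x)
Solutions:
 h(x) = -sqrt(C1 + x^2)
 h(x) = sqrt(C1 + x^2)


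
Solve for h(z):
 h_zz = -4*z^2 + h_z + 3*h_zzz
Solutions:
 h(z) = C1 + 4*z^3/3 + 4*z^2 - 16*z + (C2*sin(sqrt(11)*z/6) + C3*cos(sqrt(11)*z/6))*exp(z/6)


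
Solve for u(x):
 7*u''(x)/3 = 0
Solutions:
 u(x) = C1 + C2*x


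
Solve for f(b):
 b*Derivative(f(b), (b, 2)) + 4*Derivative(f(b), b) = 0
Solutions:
 f(b) = C1 + C2/b^3


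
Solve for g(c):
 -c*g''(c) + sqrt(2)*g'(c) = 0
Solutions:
 g(c) = C1 + C2*c^(1 + sqrt(2))


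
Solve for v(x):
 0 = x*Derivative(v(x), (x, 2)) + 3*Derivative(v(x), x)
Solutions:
 v(x) = C1 + C2/x^2


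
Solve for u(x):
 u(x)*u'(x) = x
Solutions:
 u(x) = -sqrt(C1 + x^2)
 u(x) = sqrt(C1 + x^2)


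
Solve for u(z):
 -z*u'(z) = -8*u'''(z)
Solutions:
 u(z) = C1 + Integral(C2*airyai(z/2) + C3*airybi(z/2), z)


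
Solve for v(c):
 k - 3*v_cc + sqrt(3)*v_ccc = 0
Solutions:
 v(c) = C1 + C2*c + C3*exp(sqrt(3)*c) + c^2*k/6


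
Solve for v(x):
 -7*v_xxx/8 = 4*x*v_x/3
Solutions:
 v(x) = C1 + Integral(C2*airyai(-2*42^(2/3)*x/21) + C3*airybi(-2*42^(2/3)*x/21), x)


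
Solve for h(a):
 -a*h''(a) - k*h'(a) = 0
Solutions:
 h(a) = C1 + a^(1 - re(k))*(C2*sin(log(a)*Abs(im(k))) + C3*cos(log(a)*im(k)))


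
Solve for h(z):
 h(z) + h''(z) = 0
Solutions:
 h(z) = C1*sin(z) + C2*cos(z)


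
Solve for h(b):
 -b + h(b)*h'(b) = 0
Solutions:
 h(b) = -sqrt(C1 + b^2)
 h(b) = sqrt(C1 + b^2)


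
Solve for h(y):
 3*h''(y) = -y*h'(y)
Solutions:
 h(y) = C1 + C2*erf(sqrt(6)*y/6)


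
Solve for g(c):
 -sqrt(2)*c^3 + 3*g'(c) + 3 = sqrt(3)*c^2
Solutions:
 g(c) = C1 + sqrt(2)*c^4/12 + sqrt(3)*c^3/9 - c


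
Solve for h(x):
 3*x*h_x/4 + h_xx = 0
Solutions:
 h(x) = C1 + C2*erf(sqrt(6)*x/4)


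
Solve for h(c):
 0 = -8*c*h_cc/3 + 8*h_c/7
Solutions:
 h(c) = C1 + C2*c^(10/7)


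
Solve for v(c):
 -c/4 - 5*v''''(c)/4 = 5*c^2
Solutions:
 v(c) = C1 + C2*c + C3*c^2 + C4*c^3 - c^6/90 - c^5/600


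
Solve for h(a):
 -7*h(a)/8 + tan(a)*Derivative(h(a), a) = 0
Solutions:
 h(a) = C1*sin(a)^(7/8)


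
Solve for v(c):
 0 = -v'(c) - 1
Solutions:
 v(c) = C1 - c


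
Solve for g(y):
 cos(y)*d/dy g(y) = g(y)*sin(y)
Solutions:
 g(y) = C1/cos(y)


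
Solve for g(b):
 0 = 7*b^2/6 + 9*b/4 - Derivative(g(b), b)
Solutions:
 g(b) = C1 + 7*b^3/18 + 9*b^2/8


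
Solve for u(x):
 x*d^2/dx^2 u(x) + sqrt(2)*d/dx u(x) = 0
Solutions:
 u(x) = C1 + C2*x^(1 - sqrt(2))


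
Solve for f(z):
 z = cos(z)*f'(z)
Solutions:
 f(z) = C1 + Integral(z/cos(z), z)


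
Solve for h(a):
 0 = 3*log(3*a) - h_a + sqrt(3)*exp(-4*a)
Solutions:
 h(a) = C1 + 3*a*log(a) + 3*a*(-1 + log(3)) - sqrt(3)*exp(-4*a)/4


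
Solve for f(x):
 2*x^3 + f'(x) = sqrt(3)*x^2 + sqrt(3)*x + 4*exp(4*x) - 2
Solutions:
 f(x) = C1 - x^4/2 + sqrt(3)*x^3/3 + sqrt(3)*x^2/2 - 2*x + exp(4*x)


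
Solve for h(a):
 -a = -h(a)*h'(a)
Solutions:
 h(a) = -sqrt(C1 + a^2)
 h(a) = sqrt(C1 + a^2)


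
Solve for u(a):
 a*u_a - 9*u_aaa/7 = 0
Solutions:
 u(a) = C1 + Integral(C2*airyai(21^(1/3)*a/3) + C3*airybi(21^(1/3)*a/3), a)


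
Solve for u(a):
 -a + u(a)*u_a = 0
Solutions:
 u(a) = -sqrt(C1 + a^2)
 u(a) = sqrt(C1 + a^2)


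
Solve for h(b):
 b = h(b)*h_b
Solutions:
 h(b) = -sqrt(C1 + b^2)
 h(b) = sqrt(C1 + b^2)


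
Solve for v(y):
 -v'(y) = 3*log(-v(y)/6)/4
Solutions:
 4*Integral(1/(log(-_y) - log(6)), (_y, v(y)))/3 = C1 - y


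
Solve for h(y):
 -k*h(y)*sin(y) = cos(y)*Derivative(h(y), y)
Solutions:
 h(y) = C1*exp(k*log(cos(y)))


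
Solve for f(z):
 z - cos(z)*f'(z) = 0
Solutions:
 f(z) = C1 + Integral(z/cos(z), z)


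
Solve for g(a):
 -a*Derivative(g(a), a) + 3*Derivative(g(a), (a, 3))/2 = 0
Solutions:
 g(a) = C1 + Integral(C2*airyai(2^(1/3)*3^(2/3)*a/3) + C3*airybi(2^(1/3)*3^(2/3)*a/3), a)


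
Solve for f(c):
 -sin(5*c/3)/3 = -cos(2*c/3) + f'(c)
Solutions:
 f(c) = C1 + 3*sin(2*c/3)/2 + cos(5*c/3)/5


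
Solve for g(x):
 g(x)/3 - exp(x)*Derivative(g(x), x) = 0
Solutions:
 g(x) = C1*exp(-exp(-x)/3)


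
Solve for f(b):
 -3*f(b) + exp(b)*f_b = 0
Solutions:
 f(b) = C1*exp(-3*exp(-b))


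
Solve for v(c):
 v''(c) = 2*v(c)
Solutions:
 v(c) = C1*exp(-sqrt(2)*c) + C2*exp(sqrt(2)*c)


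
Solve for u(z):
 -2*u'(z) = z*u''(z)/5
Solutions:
 u(z) = C1 + C2/z^9


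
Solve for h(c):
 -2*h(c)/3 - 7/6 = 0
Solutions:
 h(c) = -7/4


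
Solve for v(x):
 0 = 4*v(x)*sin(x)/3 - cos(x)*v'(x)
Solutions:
 v(x) = C1/cos(x)^(4/3)


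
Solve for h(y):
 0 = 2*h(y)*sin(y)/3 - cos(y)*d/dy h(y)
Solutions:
 h(y) = C1/cos(y)^(2/3)


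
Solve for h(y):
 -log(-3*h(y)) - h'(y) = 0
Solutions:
 Integral(1/(log(-_y) + log(3)), (_y, h(y))) = C1 - y


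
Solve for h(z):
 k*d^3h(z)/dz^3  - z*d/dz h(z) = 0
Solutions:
 h(z) = C1 + Integral(C2*airyai(z*(1/k)^(1/3)) + C3*airybi(z*(1/k)^(1/3)), z)


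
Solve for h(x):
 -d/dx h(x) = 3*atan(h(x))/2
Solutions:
 Integral(1/atan(_y), (_y, h(x))) = C1 - 3*x/2


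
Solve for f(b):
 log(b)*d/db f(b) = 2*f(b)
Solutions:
 f(b) = C1*exp(2*li(b))


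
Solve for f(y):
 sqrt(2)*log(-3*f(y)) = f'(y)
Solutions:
 -sqrt(2)*Integral(1/(log(-_y) + log(3)), (_y, f(y)))/2 = C1 - y


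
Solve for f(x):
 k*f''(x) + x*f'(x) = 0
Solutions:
 f(x) = C1 + C2*sqrt(k)*erf(sqrt(2)*x*sqrt(1/k)/2)


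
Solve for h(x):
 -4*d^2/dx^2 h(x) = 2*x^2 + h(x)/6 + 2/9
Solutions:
 h(x) = C1*sin(sqrt(6)*x/12) + C2*cos(sqrt(6)*x/12) - 12*x^2 + 1724/3


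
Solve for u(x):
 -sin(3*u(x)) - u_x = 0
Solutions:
 u(x) = -acos((-C1 - exp(6*x))/(C1 - exp(6*x)))/3 + 2*pi/3
 u(x) = acos((-C1 - exp(6*x))/(C1 - exp(6*x)))/3


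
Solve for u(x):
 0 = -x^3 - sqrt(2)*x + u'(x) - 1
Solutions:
 u(x) = C1 + x^4/4 + sqrt(2)*x^2/2 + x


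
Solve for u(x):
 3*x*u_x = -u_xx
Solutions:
 u(x) = C1 + C2*erf(sqrt(6)*x/2)


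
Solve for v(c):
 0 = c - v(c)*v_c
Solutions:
 v(c) = -sqrt(C1 + c^2)
 v(c) = sqrt(C1 + c^2)


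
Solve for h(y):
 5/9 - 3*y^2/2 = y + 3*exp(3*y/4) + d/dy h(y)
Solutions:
 h(y) = C1 - y^3/2 - y^2/2 + 5*y/9 - 4*exp(3*y/4)


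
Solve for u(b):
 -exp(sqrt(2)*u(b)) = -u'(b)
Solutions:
 u(b) = sqrt(2)*(2*log(-1/(C1 + b)) - log(2))/4


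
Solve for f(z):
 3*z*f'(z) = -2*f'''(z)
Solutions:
 f(z) = C1 + Integral(C2*airyai(-2^(2/3)*3^(1/3)*z/2) + C3*airybi(-2^(2/3)*3^(1/3)*z/2), z)


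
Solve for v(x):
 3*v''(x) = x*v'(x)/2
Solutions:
 v(x) = C1 + C2*erfi(sqrt(3)*x/6)


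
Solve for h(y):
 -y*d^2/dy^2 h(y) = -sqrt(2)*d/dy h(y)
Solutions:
 h(y) = C1 + C2*y^(1 + sqrt(2))


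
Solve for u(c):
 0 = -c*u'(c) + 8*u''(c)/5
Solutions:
 u(c) = C1 + C2*erfi(sqrt(5)*c/4)


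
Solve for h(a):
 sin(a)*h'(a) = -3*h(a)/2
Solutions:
 h(a) = C1*(cos(a) + 1)^(3/4)/(cos(a) - 1)^(3/4)


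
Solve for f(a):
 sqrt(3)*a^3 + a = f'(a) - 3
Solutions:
 f(a) = C1 + sqrt(3)*a^4/4 + a^2/2 + 3*a


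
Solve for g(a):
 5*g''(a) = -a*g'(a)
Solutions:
 g(a) = C1 + C2*erf(sqrt(10)*a/10)


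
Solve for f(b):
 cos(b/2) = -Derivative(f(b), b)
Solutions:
 f(b) = C1 - 2*sin(b/2)


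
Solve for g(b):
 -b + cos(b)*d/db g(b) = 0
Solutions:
 g(b) = C1 + Integral(b/cos(b), b)


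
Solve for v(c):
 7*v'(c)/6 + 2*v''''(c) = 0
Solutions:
 v(c) = C1 + C4*exp(c*(-126^(1/3) + 3*14^(1/3)*3^(2/3))/24)*sin(14^(1/3)*3^(1/6)*c/4) + C5*exp(c*(-126^(1/3) + 3*14^(1/3)*3^(2/3))/24)*cos(14^(1/3)*3^(1/6)*c/4) + C6*exp(-c*(126^(1/3) + 3*14^(1/3)*3^(2/3))/24) + (C2*sin(14^(1/3)*3^(1/6)*c/4) + C3*cos(14^(1/3)*3^(1/6)*c/4))*exp(126^(1/3)*c/12)


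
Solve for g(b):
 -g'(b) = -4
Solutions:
 g(b) = C1 + 4*b


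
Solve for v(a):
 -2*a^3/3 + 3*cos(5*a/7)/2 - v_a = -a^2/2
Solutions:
 v(a) = C1 - a^4/6 + a^3/6 + 21*sin(5*a/7)/10


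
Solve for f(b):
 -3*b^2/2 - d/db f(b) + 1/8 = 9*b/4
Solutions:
 f(b) = C1 - b^3/2 - 9*b^2/8 + b/8


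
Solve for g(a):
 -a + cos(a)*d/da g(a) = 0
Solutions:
 g(a) = C1 + Integral(a/cos(a), a)


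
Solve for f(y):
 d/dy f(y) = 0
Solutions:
 f(y) = C1


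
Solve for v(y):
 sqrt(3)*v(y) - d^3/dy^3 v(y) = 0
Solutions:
 v(y) = C3*exp(3^(1/6)*y) + (C1*sin(3^(2/3)*y/2) + C2*cos(3^(2/3)*y/2))*exp(-3^(1/6)*y/2)


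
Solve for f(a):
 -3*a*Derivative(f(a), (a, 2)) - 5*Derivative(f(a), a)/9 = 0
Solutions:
 f(a) = C1 + C2*a^(22/27)


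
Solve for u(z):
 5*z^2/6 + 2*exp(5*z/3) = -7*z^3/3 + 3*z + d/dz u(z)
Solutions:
 u(z) = C1 + 7*z^4/12 + 5*z^3/18 - 3*z^2/2 + 6*exp(5*z/3)/5


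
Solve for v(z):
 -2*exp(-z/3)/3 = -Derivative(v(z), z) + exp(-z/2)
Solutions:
 v(z) = C1 - 2*exp(-z/2) - 2*exp(-z/3)


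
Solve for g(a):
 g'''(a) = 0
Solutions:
 g(a) = C1 + C2*a + C3*a^2


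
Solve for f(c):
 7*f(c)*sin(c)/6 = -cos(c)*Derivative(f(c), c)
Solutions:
 f(c) = C1*cos(c)^(7/6)


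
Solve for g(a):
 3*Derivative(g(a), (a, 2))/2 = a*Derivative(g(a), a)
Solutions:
 g(a) = C1 + C2*erfi(sqrt(3)*a/3)


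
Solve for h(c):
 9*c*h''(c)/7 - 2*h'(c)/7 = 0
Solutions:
 h(c) = C1 + C2*c^(11/9)


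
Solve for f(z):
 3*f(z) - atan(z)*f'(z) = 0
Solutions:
 f(z) = C1*exp(3*Integral(1/atan(z), z))


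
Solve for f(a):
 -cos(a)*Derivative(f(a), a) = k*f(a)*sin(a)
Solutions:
 f(a) = C1*exp(k*log(cos(a)))


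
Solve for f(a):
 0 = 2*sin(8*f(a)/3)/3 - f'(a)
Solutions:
 -2*a/3 + 3*log(cos(8*f(a)/3) - 1)/16 - 3*log(cos(8*f(a)/3) + 1)/16 = C1


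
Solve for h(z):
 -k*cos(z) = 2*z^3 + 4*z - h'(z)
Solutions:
 h(z) = C1 + k*sin(z) + z^4/2 + 2*z^2


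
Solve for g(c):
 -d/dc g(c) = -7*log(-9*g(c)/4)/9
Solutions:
 -9*Integral(1/(log(-_y) - 2*log(2) + 2*log(3)), (_y, g(c)))/7 = C1 - c


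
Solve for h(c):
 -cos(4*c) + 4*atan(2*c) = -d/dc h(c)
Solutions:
 h(c) = C1 - 4*c*atan(2*c) + log(4*c^2 + 1) + sin(4*c)/4


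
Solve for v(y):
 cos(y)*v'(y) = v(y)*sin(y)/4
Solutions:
 v(y) = C1/cos(y)^(1/4)


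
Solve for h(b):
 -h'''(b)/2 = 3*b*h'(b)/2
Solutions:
 h(b) = C1 + Integral(C2*airyai(-3^(1/3)*b) + C3*airybi(-3^(1/3)*b), b)


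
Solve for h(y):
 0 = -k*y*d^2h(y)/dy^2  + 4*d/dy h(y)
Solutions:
 h(y) = C1 + y^(((re(k) + 4)*re(k) + im(k)^2)/(re(k)^2 + im(k)^2))*(C2*sin(4*log(y)*Abs(im(k))/(re(k)^2 + im(k)^2)) + C3*cos(4*log(y)*im(k)/(re(k)^2 + im(k)^2)))


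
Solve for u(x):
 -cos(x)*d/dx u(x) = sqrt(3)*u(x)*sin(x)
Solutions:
 u(x) = C1*cos(x)^(sqrt(3))


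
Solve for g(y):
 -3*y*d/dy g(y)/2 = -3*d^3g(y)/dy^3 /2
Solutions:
 g(y) = C1 + Integral(C2*airyai(y) + C3*airybi(y), y)


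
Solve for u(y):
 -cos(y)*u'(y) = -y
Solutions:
 u(y) = C1 + Integral(y/cos(y), y)


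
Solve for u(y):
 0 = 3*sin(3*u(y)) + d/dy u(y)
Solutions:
 u(y) = -acos((-C1 - exp(18*y))/(C1 - exp(18*y)))/3 + 2*pi/3
 u(y) = acos((-C1 - exp(18*y))/(C1 - exp(18*y)))/3


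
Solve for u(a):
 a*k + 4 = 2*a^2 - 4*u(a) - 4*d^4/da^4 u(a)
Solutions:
 u(a) = a^2/2 - a*k/4 + (C1*sin(sqrt(2)*a/2) + C2*cos(sqrt(2)*a/2))*exp(-sqrt(2)*a/2) + (C3*sin(sqrt(2)*a/2) + C4*cos(sqrt(2)*a/2))*exp(sqrt(2)*a/2) - 1


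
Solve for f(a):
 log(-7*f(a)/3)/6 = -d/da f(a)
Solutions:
 6*Integral(1/(log(-_y) - log(3) + log(7)), (_y, f(a))) = C1 - a


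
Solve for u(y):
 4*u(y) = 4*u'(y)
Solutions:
 u(y) = C1*exp(y)


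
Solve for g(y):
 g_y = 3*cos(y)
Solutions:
 g(y) = C1 + 3*sin(y)


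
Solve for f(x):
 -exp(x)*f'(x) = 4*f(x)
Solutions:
 f(x) = C1*exp(4*exp(-x))


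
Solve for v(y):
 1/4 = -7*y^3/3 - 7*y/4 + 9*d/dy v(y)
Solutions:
 v(y) = C1 + 7*y^4/108 + 7*y^2/72 + y/36


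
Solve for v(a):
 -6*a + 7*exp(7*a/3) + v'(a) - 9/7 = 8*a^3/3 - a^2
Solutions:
 v(a) = C1 + 2*a^4/3 - a^3/3 + 3*a^2 + 9*a/7 - 3*exp(7*a/3)


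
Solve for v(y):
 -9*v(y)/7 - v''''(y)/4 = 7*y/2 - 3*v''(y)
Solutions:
 v(y) = C1*exp(-y*sqrt(6 - 6*sqrt(42)/7)) + C2*exp(y*sqrt(6 - 6*sqrt(42)/7)) + C3*exp(-y*sqrt(6*sqrt(42)/7 + 6)) + C4*exp(y*sqrt(6*sqrt(42)/7 + 6)) - 49*y/18


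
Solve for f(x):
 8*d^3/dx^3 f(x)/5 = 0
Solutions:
 f(x) = C1 + C2*x + C3*x^2


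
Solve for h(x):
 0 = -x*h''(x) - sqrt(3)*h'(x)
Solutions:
 h(x) = C1 + C2*x^(1 - sqrt(3))


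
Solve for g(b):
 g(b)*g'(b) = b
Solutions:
 g(b) = -sqrt(C1 + b^2)
 g(b) = sqrt(C1 + b^2)


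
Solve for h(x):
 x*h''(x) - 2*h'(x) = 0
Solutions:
 h(x) = C1 + C2*x^3


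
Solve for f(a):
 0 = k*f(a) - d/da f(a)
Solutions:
 f(a) = C1*exp(a*k)


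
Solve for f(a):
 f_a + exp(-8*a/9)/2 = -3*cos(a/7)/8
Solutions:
 f(a) = C1 - 21*sin(a/7)/8 + 9*exp(-8*a/9)/16


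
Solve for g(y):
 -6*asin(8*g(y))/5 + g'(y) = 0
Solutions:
 Integral(1/asin(8*_y), (_y, g(y))) = C1 + 6*y/5


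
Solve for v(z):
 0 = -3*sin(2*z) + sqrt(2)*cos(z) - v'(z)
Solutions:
 v(z) = C1 + sqrt(2)*sin(z) + 3*cos(2*z)/2


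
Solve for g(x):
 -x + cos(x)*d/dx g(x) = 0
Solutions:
 g(x) = C1 + Integral(x/cos(x), x)


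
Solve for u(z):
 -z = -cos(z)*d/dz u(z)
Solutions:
 u(z) = C1 + Integral(z/cos(z), z)


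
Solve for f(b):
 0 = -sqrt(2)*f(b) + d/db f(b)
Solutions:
 f(b) = C1*exp(sqrt(2)*b)


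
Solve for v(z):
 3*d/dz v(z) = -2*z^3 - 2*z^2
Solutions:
 v(z) = C1 - z^4/6 - 2*z^3/9


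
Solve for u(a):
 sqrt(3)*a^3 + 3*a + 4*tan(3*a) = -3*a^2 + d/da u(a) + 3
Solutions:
 u(a) = C1 + sqrt(3)*a^4/4 + a^3 + 3*a^2/2 - 3*a - 4*log(cos(3*a))/3


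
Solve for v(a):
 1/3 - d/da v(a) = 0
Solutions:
 v(a) = C1 + a/3


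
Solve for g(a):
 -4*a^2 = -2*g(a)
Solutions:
 g(a) = 2*a^2


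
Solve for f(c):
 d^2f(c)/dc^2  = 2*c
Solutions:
 f(c) = C1 + C2*c + c^3/3


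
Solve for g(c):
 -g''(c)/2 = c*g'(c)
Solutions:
 g(c) = C1 + C2*erf(c)


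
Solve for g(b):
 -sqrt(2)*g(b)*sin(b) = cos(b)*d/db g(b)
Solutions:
 g(b) = C1*cos(b)^(sqrt(2))


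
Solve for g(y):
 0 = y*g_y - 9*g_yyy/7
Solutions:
 g(y) = C1 + Integral(C2*airyai(21^(1/3)*y/3) + C3*airybi(21^(1/3)*y/3), y)


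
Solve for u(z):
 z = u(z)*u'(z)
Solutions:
 u(z) = -sqrt(C1 + z^2)
 u(z) = sqrt(C1 + z^2)


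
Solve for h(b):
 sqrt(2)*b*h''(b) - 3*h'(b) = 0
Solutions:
 h(b) = C1 + C2*b^(1 + 3*sqrt(2)/2)


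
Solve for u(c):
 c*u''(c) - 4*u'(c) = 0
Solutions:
 u(c) = C1 + C2*c^5


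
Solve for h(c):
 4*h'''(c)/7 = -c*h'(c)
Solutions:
 h(c) = C1 + Integral(C2*airyai(-14^(1/3)*c/2) + C3*airybi(-14^(1/3)*c/2), c)


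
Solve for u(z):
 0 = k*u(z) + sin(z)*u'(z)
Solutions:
 u(z) = C1*exp(k*(-log(cos(z) - 1) + log(cos(z) + 1))/2)


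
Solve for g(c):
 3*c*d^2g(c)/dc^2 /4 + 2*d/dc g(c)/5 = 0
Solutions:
 g(c) = C1 + C2*c^(7/15)


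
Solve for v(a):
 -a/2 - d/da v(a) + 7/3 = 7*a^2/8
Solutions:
 v(a) = C1 - 7*a^3/24 - a^2/4 + 7*a/3


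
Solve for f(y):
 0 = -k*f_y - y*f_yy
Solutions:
 f(y) = C1 + y^(1 - re(k))*(C2*sin(log(y)*Abs(im(k))) + C3*cos(log(y)*im(k)))


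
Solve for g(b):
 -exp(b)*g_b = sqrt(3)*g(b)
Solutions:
 g(b) = C1*exp(sqrt(3)*exp(-b))


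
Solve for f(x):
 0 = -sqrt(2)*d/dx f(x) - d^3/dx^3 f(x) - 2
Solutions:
 f(x) = C1 + C2*sin(2^(1/4)*x) + C3*cos(2^(1/4)*x) - sqrt(2)*x


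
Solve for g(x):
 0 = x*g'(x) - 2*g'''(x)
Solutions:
 g(x) = C1 + Integral(C2*airyai(2^(2/3)*x/2) + C3*airybi(2^(2/3)*x/2), x)


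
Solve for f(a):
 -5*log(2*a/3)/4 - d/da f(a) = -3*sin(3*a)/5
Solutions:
 f(a) = C1 - 5*a*log(a)/4 - 5*a*log(2)/4 + 5*a/4 + 5*a*log(3)/4 - cos(3*a)/5


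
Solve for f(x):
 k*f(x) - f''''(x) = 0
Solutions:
 f(x) = C1*exp(-k^(1/4)*x) + C2*exp(k^(1/4)*x) + C3*exp(-I*k^(1/4)*x) + C4*exp(I*k^(1/4)*x)


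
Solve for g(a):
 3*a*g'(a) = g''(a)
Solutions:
 g(a) = C1 + C2*erfi(sqrt(6)*a/2)


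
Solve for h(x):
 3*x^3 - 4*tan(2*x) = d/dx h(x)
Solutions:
 h(x) = C1 + 3*x^4/4 + 2*log(cos(2*x))


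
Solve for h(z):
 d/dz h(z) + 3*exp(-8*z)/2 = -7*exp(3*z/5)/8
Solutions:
 h(z) = C1 - 35*exp(3*z/5)/24 + 3*exp(-8*z)/16


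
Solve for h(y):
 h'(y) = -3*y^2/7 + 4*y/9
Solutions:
 h(y) = C1 - y^3/7 + 2*y^2/9


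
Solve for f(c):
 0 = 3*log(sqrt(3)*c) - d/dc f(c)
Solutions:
 f(c) = C1 + 3*c*log(c) - 3*c + 3*c*log(3)/2


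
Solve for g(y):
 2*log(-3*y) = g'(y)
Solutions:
 g(y) = C1 + 2*y*log(-y) + 2*y*(-1 + log(3))


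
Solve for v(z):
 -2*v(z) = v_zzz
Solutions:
 v(z) = C3*exp(-2^(1/3)*z) + (C1*sin(2^(1/3)*sqrt(3)*z/2) + C2*cos(2^(1/3)*sqrt(3)*z/2))*exp(2^(1/3)*z/2)


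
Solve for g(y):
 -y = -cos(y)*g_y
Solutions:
 g(y) = C1 + Integral(y/cos(y), y)


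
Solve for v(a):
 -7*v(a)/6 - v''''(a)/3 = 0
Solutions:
 v(a) = (C1*sin(14^(1/4)*a/2) + C2*cos(14^(1/4)*a/2))*exp(-14^(1/4)*a/2) + (C3*sin(14^(1/4)*a/2) + C4*cos(14^(1/4)*a/2))*exp(14^(1/4)*a/2)


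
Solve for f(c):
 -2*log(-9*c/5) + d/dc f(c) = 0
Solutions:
 f(c) = C1 + 2*c*log(-c) + 2*c*(-log(5) - 1 + 2*log(3))


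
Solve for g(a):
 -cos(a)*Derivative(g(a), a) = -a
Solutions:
 g(a) = C1 + Integral(a/cos(a), a)


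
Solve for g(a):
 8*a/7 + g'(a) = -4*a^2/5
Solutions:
 g(a) = C1 - 4*a^3/15 - 4*a^2/7


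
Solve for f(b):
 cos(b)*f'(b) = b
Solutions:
 f(b) = C1 + Integral(b/cos(b), b)


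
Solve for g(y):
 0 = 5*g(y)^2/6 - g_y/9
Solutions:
 g(y) = -2/(C1 + 15*y)


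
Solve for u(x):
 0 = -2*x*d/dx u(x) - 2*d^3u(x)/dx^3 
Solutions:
 u(x) = C1 + Integral(C2*airyai(-x) + C3*airybi(-x), x)


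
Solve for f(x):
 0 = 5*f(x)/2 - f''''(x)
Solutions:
 f(x) = C1*exp(-2^(3/4)*5^(1/4)*x/2) + C2*exp(2^(3/4)*5^(1/4)*x/2) + C3*sin(2^(3/4)*5^(1/4)*x/2) + C4*cos(2^(3/4)*5^(1/4)*x/2)


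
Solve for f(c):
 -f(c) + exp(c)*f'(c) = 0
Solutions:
 f(c) = C1*exp(-exp(-c))


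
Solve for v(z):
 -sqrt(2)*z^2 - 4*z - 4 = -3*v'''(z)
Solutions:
 v(z) = C1 + C2*z + C3*z^2 + sqrt(2)*z^5/180 + z^4/18 + 2*z^3/9


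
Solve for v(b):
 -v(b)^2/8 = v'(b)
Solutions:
 v(b) = 8/(C1 + b)


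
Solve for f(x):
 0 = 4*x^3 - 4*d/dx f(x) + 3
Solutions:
 f(x) = C1 + x^4/4 + 3*x/4


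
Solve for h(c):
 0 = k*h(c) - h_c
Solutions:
 h(c) = C1*exp(c*k)


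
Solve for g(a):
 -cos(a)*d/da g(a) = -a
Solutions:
 g(a) = C1 + Integral(a/cos(a), a)


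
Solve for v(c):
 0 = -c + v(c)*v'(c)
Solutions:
 v(c) = -sqrt(C1 + c^2)
 v(c) = sqrt(C1 + c^2)


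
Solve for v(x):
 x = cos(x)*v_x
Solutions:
 v(x) = C1 + Integral(x/cos(x), x)


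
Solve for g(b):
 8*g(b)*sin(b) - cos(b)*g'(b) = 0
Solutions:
 g(b) = C1/cos(b)^8


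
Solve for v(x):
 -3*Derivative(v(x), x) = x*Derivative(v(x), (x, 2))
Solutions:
 v(x) = C1 + C2/x^2


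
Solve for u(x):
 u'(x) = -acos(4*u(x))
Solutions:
 Integral(1/acos(4*_y), (_y, u(x))) = C1 - x


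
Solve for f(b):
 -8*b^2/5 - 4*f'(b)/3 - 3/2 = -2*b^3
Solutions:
 f(b) = C1 + 3*b^4/8 - 2*b^3/5 - 9*b/8


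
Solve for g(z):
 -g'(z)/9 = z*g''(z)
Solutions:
 g(z) = C1 + C2*z^(8/9)


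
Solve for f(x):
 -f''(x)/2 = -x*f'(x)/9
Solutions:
 f(x) = C1 + C2*erfi(x/3)


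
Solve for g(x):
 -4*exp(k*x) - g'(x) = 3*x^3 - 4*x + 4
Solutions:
 g(x) = C1 - 3*x^4/4 + 2*x^2 - 4*x - 4*exp(k*x)/k


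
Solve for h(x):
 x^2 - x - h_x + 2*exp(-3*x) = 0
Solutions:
 h(x) = C1 + x^3/3 - x^2/2 - 2*exp(-3*x)/3


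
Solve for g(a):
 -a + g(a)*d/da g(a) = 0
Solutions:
 g(a) = -sqrt(C1 + a^2)
 g(a) = sqrt(C1 + a^2)


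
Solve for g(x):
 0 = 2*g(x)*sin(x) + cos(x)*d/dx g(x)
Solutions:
 g(x) = C1*cos(x)^2


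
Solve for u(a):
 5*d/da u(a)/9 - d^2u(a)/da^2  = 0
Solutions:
 u(a) = C1 + C2*exp(5*a/9)


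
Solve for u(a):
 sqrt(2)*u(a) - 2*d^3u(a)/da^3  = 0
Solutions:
 u(a) = C3*exp(2^(5/6)*a/2) + (C1*sin(2^(5/6)*sqrt(3)*a/4) + C2*cos(2^(5/6)*sqrt(3)*a/4))*exp(-2^(5/6)*a/4)


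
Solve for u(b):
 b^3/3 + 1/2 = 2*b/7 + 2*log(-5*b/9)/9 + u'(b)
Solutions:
 u(b) = C1 + b^4/12 - b^2/7 - 2*b*log(-b)/9 + b*(-4*log(5) + 8*log(3) + 13)/18


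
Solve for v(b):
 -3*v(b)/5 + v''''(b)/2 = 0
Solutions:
 v(b) = C1*exp(-5^(3/4)*6^(1/4)*b/5) + C2*exp(5^(3/4)*6^(1/4)*b/5) + C3*sin(5^(3/4)*6^(1/4)*b/5) + C4*cos(5^(3/4)*6^(1/4)*b/5)


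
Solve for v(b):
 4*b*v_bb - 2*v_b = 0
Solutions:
 v(b) = C1 + C2*b^(3/2)


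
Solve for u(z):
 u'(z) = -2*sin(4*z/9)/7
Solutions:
 u(z) = C1 + 9*cos(4*z/9)/14


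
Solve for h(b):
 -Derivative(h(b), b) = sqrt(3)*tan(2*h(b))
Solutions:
 h(b) = -asin(C1*exp(-2*sqrt(3)*b))/2 + pi/2
 h(b) = asin(C1*exp(-2*sqrt(3)*b))/2


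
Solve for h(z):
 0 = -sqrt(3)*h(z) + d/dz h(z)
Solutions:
 h(z) = C1*exp(sqrt(3)*z)


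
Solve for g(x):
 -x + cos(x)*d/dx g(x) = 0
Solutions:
 g(x) = C1 + Integral(x/cos(x), x)


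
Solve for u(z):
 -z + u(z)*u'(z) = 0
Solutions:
 u(z) = -sqrt(C1 + z^2)
 u(z) = sqrt(C1 + z^2)


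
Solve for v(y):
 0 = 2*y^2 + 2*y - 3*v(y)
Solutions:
 v(y) = 2*y*(y + 1)/3


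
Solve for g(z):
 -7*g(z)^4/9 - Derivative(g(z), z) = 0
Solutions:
 g(z) = 3^(1/3)*(1/(C1 + 7*z))^(1/3)
 g(z) = (-3^(1/3) - 3^(5/6)*I)*(1/(C1 + 7*z))^(1/3)/2
 g(z) = (-3^(1/3) + 3^(5/6)*I)*(1/(C1 + 7*z))^(1/3)/2


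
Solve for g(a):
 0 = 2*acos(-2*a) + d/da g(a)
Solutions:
 g(a) = C1 - 2*a*acos(-2*a) - sqrt(1 - 4*a^2)


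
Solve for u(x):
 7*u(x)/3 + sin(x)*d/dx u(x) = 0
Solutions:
 u(x) = C1*(cos(x) + 1)^(7/6)/(cos(x) - 1)^(7/6)


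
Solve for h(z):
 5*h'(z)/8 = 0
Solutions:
 h(z) = C1


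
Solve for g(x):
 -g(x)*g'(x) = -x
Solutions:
 g(x) = -sqrt(C1 + x^2)
 g(x) = sqrt(C1 + x^2)


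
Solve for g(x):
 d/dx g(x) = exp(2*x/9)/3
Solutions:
 g(x) = C1 + 3*exp(2*x/9)/2


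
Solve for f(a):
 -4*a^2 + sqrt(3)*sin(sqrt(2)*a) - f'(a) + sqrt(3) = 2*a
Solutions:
 f(a) = C1 - 4*a^3/3 - a^2 + sqrt(3)*a - sqrt(6)*cos(sqrt(2)*a)/2


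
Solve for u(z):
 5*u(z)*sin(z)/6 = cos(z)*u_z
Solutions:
 u(z) = C1/cos(z)^(5/6)


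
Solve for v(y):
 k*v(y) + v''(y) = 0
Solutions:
 v(y) = C1*exp(-y*sqrt(-k)) + C2*exp(y*sqrt(-k))


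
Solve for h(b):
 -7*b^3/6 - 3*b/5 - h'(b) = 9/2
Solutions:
 h(b) = C1 - 7*b^4/24 - 3*b^2/10 - 9*b/2


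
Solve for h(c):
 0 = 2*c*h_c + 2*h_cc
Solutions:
 h(c) = C1 + C2*erf(sqrt(2)*c/2)


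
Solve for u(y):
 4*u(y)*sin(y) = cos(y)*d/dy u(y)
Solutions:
 u(y) = C1/cos(y)^4


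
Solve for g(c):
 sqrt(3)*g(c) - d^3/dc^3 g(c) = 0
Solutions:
 g(c) = C3*exp(3^(1/6)*c) + (C1*sin(3^(2/3)*c/2) + C2*cos(3^(2/3)*c/2))*exp(-3^(1/6)*c/2)


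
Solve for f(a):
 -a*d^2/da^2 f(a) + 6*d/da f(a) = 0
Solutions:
 f(a) = C1 + C2*a^7


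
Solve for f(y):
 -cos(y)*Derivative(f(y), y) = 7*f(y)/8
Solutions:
 f(y) = C1*(sin(y) - 1)^(7/16)/(sin(y) + 1)^(7/16)


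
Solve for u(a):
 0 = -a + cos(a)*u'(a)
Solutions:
 u(a) = C1 + Integral(a/cos(a), a)


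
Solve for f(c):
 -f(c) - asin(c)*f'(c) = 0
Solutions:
 f(c) = C1*exp(-Integral(1/asin(c), c))


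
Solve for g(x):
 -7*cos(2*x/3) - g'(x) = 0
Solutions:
 g(x) = C1 - 21*sin(2*x/3)/2


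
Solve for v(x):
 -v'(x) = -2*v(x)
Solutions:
 v(x) = C1*exp(2*x)


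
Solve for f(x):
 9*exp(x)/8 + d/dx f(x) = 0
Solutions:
 f(x) = C1 - 9*exp(x)/8


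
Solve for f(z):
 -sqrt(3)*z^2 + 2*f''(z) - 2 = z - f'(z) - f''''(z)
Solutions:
 f(z) = C1 + C2*exp(6^(1/3)*z*(-4*3^(1/3)/(9 + sqrt(177))^(1/3) + 2^(1/3)*(9 + sqrt(177))^(1/3))/12)*sin(2^(1/3)*3^(1/6)*z*((9 + sqrt(177))^(-1/3) + 2^(1/3)*3^(2/3)*(9 + sqrt(177))^(1/3)/12)) + C3*exp(6^(1/3)*z*(-4*3^(1/3)/(9 + sqrt(177))^(1/3) + 2^(1/3)*(9 + sqrt(177))^(1/3))/12)*cos(2^(1/3)*3^(1/6)*z*((9 + sqrt(177))^(-1/3) + 2^(1/3)*3^(2/3)*(9 + sqrt(177))^(1/3)/12)) + C4*exp(-6^(1/3)*z*(-4*3^(1/3)/(9 + sqrt(177))^(1/3) + 2^(1/3)*(9 + sqrt(177))^(1/3))/6) + sqrt(3)*z^3/3 - 2*sqrt(3)*z^2 + z^2/2 + 8*sqrt(3)*z


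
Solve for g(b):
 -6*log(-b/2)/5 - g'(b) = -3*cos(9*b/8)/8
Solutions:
 g(b) = C1 - 6*b*log(-b)/5 + 6*b*log(2)/5 + 6*b/5 + sin(9*b/8)/3


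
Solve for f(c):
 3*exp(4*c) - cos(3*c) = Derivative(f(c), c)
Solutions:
 f(c) = C1 + 3*exp(4*c)/4 - sin(3*c)/3


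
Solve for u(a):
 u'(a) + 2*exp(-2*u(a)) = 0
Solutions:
 u(a) = log(-sqrt(C1 - 4*a))
 u(a) = log(C1 - 4*a)/2


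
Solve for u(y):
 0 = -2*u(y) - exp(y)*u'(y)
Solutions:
 u(y) = C1*exp(2*exp(-y))


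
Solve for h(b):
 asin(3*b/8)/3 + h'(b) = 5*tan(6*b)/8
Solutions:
 h(b) = C1 - b*asin(3*b/8)/3 - sqrt(64 - 9*b^2)/9 - 5*log(cos(6*b))/48


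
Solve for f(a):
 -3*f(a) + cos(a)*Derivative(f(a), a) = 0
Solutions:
 f(a) = C1*(sin(a) + 1)^(3/2)/(sin(a) - 1)^(3/2)


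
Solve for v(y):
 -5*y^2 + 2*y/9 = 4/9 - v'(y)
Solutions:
 v(y) = C1 + 5*y^3/3 - y^2/9 + 4*y/9


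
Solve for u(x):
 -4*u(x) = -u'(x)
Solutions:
 u(x) = C1*exp(4*x)


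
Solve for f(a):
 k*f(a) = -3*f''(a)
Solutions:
 f(a) = C1*exp(-sqrt(3)*a*sqrt(-k)/3) + C2*exp(sqrt(3)*a*sqrt(-k)/3)


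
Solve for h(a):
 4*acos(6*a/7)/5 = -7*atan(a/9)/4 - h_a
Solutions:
 h(a) = C1 - 4*a*acos(6*a/7)/5 - 7*a*atan(a/9)/4 + 2*sqrt(49 - 36*a^2)/15 + 63*log(a^2 + 81)/8


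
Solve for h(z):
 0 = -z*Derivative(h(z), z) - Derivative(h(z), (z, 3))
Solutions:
 h(z) = C1 + Integral(C2*airyai(-z) + C3*airybi(-z), z)


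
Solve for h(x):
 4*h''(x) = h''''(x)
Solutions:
 h(x) = C1 + C2*x + C3*exp(-2*x) + C4*exp(2*x)


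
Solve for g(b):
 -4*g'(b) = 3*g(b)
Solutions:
 g(b) = C1*exp(-3*b/4)


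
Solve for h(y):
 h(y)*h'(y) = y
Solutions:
 h(y) = -sqrt(C1 + y^2)
 h(y) = sqrt(C1 + y^2)


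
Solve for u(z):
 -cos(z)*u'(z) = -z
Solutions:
 u(z) = C1 + Integral(z/cos(z), z)


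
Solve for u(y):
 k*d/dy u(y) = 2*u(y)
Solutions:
 u(y) = C1*exp(2*y/k)


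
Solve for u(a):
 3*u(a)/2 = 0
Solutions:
 u(a) = 0


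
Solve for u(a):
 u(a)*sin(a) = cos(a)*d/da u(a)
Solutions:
 u(a) = C1/cos(a)


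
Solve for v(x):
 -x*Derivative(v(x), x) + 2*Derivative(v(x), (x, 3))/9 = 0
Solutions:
 v(x) = C1 + Integral(C2*airyai(6^(2/3)*x/2) + C3*airybi(6^(2/3)*x/2), x)


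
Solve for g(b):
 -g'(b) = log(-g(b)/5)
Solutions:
 Integral(1/(log(-_y) - log(5)), (_y, g(b))) = C1 - b


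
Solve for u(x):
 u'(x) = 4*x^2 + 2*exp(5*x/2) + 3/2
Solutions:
 u(x) = C1 + 4*x^3/3 + 3*x/2 + 4*exp(5*x/2)/5


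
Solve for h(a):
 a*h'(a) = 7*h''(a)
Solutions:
 h(a) = C1 + C2*erfi(sqrt(14)*a/14)
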